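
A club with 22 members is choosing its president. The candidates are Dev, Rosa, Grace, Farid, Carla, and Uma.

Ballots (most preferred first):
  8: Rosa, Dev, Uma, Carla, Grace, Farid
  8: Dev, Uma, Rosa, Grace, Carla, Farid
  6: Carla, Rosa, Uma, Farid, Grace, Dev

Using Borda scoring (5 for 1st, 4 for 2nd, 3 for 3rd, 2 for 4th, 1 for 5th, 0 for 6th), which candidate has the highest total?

Rosa

Dev: 8×4 + 8×5 + 6×0 = 72
Rosa: 8×5 + 8×3 + 6×4 = 88
Grace: 8×1 + 8×2 + 6×1 = 30
Farid: 8×0 + 8×0 + 6×2 = 12
Carla: 8×2 + 8×1 + 6×5 = 54
Uma: 8×3 + 8×4 + 6×3 = 74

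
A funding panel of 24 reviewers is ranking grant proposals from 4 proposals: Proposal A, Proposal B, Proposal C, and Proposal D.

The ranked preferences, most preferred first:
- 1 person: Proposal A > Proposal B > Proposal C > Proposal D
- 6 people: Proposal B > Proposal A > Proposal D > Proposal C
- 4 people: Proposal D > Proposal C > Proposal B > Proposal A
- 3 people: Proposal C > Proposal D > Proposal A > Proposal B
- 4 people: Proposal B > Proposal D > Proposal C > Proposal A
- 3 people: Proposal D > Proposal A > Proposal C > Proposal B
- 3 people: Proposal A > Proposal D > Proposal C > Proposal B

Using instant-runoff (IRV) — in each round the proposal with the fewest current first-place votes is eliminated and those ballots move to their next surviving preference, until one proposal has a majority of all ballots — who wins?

Round 1: Proposal A 4, Proposal B 10, Proposal C 3, Proposal D 7. Proposal C eliminated.
Round 2: Proposal A 4, Proposal B 10, Proposal D 10. Proposal A eliminated.
Round 3: Proposal B 11, Proposal D 13. Proposal D has a majority (≥13).

Proposal D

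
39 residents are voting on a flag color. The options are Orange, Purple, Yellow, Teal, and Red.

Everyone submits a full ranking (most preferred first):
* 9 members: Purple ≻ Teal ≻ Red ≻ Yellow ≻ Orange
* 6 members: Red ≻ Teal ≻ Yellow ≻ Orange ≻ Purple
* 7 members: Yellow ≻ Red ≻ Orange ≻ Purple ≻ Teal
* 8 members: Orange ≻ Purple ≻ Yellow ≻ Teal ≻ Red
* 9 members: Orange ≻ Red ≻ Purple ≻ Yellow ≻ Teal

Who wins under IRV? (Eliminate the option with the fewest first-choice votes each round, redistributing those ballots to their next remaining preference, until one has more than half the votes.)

Round 1: Orange 17, Purple 9, Yellow 7, Teal 0, Red 6. Teal eliminated.
Round 2: Orange 17, Purple 9, Yellow 7, Red 6. Red eliminated.
Round 3: Orange 17, Purple 9, Yellow 13. Purple eliminated.
Round 4: Orange 17, Yellow 22. Yellow has a majority (≥20).

Yellow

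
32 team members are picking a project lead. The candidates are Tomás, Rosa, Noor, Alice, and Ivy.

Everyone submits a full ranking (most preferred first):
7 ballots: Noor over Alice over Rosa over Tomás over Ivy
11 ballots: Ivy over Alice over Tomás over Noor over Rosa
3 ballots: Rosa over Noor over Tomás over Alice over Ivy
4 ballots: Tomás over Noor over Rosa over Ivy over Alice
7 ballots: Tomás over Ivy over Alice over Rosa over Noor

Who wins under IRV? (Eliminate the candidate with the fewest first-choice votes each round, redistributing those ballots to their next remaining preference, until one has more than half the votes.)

Tomás

Round 1: Tomás 11, Rosa 3, Noor 7, Alice 0, Ivy 11. Alice eliminated.
Round 2: Tomás 11, Rosa 3, Noor 7, Ivy 11. Rosa eliminated.
Round 3: Tomás 11, Noor 10, Ivy 11. Noor eliminated.
Round 4: Tomás 21, Ivy 11. Tomás has a majority (≥17).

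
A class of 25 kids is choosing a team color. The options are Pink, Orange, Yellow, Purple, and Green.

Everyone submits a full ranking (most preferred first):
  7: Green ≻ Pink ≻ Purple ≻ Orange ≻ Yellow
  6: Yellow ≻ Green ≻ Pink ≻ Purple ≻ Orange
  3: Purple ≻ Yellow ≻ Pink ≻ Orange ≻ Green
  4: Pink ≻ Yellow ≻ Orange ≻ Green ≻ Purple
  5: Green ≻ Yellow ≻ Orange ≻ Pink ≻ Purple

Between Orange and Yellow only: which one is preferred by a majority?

Yellow

Orange is ranked above Yellow on 7 ballots; Yellow above Orange on 18.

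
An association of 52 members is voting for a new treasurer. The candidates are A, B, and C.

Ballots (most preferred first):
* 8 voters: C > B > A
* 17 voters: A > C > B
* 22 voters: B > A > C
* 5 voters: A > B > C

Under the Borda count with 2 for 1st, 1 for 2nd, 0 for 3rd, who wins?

A

A: 8×0 + 17×2 + 22×1 + 5×2 = 66
B: 8×1 + 17×0 + 22×2 + 5×1 = 57
C: 8×2 + 17×1 + 22×0 + 5×0 = 33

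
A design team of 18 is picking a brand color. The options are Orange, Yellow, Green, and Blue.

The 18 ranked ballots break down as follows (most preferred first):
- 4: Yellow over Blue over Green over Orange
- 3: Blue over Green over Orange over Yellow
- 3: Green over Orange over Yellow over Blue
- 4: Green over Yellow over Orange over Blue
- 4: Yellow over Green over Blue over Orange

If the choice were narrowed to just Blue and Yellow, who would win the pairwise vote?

Blue is ranked above Yellow on 3 ballots; Yellow above Blue on 15.

Yellow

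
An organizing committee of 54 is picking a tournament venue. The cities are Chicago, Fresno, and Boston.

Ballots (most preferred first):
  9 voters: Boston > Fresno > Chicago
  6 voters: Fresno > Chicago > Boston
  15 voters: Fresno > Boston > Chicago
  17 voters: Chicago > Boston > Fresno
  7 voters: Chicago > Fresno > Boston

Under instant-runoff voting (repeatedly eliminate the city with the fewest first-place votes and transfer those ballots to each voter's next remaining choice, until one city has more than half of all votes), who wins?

Round 1: Chicago 24, Fresno 21, Boston 9. Boston eliminated.
Round 2: Chicago 24, Fresno 30. Fresno has a majority (≥28).

Fresno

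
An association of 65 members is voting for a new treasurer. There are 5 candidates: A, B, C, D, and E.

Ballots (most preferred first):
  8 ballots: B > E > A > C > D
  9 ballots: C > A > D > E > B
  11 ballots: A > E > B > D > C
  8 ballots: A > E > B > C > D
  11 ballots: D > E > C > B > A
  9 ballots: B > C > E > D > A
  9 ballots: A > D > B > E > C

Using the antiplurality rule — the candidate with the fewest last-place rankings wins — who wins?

E

Last-place votes: A 20, B 9, C 20, D 16, E 0.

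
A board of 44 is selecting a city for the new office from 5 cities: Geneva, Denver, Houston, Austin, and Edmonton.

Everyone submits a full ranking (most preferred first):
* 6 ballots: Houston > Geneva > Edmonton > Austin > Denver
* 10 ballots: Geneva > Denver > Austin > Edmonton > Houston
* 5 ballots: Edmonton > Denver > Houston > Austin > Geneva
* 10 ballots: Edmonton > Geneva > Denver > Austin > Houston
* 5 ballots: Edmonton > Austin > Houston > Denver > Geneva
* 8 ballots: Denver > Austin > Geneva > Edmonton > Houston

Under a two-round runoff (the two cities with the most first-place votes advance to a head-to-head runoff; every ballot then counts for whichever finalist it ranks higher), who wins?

Round 1 first-place votes: Geneva 10, Denver 8, Houston 6, Austin 0, Edmonton 20. Edmonton and Geneva advance.
Runoff: Edmonton is ranked above Geneva on 20 ballots, Geneva above Edmonton on 24.

Geneva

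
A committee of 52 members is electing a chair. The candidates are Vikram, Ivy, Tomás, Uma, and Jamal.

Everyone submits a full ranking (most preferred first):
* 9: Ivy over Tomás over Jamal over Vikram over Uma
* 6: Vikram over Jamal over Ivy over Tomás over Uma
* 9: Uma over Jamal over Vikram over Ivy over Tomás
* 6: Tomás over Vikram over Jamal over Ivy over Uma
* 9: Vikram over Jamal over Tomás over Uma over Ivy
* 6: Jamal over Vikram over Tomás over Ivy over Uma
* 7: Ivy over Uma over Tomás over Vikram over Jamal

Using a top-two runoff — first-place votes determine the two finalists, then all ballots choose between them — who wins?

Round 1 first-place votes: Vikram 15, Ivy 16, Tomás 6, Uma 9, Jamal 6. Ivy and Vikram advance.
Runoff: Ivy is ranked above Vikram on 16 ballots, Vikram above Ivy on 36.

Vikram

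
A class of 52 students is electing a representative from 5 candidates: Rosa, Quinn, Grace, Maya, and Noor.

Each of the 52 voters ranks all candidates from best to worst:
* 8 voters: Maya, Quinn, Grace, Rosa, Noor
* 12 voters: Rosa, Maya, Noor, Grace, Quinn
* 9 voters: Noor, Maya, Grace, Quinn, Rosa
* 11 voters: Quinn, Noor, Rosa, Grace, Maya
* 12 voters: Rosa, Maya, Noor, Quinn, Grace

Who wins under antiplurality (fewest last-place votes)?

Last-place votes: Rosa 9, Quinn 12, Grace 12, Maya 11, Noor 8.

Noor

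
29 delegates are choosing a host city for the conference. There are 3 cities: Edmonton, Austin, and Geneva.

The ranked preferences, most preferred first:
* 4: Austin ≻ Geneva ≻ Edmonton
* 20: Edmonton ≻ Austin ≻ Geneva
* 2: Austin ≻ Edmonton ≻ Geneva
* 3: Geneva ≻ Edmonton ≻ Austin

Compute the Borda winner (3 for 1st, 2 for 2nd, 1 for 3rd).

Edmonton: 4×1 + 20×3 + 2×2 + 3×2 = 74
Austin: 4×3 + 20×2 + 2×3 + 3×1 = 61
Geneva: 4×2 + 20×1 + 2×1 + 3×3 = 39

Edmonton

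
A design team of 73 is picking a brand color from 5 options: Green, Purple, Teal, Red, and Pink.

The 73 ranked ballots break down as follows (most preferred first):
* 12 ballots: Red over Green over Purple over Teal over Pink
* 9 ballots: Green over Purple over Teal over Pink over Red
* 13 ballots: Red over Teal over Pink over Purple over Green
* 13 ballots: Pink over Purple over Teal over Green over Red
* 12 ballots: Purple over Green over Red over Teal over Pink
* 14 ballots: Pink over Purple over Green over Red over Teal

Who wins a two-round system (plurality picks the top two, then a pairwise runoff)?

Round 1 first-place votes: Green 9, Purple 12, Teal 0, Red 25, Pink 27. Pink and Red advance.
Runoff: Pink is ranked above Red on 36 ballots, Red above Pink on 37.

Red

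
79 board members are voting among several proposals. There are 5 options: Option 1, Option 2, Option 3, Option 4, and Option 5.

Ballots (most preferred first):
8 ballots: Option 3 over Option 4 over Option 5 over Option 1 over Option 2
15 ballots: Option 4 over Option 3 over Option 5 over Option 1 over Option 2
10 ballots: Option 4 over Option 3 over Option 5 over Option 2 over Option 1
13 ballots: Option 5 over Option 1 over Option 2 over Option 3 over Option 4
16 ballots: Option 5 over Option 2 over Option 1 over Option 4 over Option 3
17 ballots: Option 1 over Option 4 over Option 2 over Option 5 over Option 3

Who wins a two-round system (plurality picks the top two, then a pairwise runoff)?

Round 1 first-place votes: Option 1 17, Option 2 0, Option 3 8, Option 4 25, Option 5 29. Option 5 and Option 4 advance.
Runoff: Option 5 is ranked above Option 4 on 29 ballots, Option 4 above Option 5 on 50.

Option 4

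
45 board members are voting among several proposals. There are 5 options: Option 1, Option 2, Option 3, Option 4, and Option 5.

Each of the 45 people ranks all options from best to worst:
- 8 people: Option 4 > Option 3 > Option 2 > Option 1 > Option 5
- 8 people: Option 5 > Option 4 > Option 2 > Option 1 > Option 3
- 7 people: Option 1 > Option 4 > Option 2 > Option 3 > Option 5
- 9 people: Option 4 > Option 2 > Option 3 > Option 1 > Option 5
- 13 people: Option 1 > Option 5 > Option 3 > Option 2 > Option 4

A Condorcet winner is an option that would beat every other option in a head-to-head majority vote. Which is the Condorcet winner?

Option 4 vs Option 1: 25–20
Option 4 vs Option 2: 32–13
Option 4 vs Option 3: 32–13
Option 4 vs Option 5: 24–21
Option 4 beats every other option.

Option 4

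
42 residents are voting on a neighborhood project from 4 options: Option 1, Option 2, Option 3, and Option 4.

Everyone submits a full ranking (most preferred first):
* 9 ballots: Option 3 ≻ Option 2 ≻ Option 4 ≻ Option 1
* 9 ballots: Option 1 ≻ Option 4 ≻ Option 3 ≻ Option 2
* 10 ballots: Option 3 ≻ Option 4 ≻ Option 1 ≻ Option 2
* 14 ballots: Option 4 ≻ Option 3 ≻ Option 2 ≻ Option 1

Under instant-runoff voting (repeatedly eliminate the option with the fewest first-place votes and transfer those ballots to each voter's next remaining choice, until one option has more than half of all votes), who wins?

Option 4

Round 1: Option 1 9, Option 2 0, Option 3 19, Option 4 14. Option 2 eliminated.
Round 2: Option 1 9, Option 3 19, Option 4 14. Option 1 eliminated.
Round 3: Option 3 19, Option 4 23. Option 4 has a majority (≥22).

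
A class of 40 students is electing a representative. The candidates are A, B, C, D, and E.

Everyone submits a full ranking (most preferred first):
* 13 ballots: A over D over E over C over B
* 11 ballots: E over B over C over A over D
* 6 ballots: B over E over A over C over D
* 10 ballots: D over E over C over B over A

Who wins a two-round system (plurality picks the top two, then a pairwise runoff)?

E

Round 1 first-place votes: A 13, B 6, C 0, D 10, E 11. A and E advance.
Runoff: A is ranked above E on 13 ballots, E above A on 27.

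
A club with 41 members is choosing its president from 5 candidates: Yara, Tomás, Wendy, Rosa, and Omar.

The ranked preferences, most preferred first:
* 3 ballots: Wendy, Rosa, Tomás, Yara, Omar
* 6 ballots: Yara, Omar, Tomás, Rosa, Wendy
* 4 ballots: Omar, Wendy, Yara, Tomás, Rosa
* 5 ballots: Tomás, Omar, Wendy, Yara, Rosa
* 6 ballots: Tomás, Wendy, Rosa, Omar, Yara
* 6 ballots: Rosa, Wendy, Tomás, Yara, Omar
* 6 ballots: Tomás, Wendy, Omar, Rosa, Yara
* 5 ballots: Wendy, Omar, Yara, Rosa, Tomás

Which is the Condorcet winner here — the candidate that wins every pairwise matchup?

Tomás

Tomás vs Yara: 26–15
Tomás vs Wendy: 23–18
Tomás vs Rosa: 27–14
Tomás vs Omar: 26–15
Tomás beats every other candidate.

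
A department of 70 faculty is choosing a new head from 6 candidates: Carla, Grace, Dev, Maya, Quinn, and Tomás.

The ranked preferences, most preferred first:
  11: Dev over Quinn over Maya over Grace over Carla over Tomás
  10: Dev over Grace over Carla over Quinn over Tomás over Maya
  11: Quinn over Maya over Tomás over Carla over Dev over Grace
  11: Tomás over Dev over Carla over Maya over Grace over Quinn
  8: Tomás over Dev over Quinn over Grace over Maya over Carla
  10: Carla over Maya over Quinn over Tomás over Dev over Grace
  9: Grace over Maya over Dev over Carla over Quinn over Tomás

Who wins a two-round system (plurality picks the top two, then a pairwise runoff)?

Round 1 first-place votes: Carla 10, Grace 9, Dev 21, Maya 0, Quinn 11, Tomás 19. Dev and Tomás advance.
Runoff: Dev is ranked above Tomás on 30 ballots, Tomás above Dev on 40.

Tomás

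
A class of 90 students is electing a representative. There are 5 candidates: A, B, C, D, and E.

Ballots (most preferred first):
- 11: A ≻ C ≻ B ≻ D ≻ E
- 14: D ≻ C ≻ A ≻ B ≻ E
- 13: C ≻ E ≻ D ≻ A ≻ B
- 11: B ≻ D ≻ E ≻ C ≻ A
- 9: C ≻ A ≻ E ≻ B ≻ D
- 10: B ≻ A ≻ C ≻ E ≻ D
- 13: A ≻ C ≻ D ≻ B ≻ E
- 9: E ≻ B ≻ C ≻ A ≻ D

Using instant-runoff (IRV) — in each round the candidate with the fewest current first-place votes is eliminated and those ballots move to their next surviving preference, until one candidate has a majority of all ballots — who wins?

Round 1: A 24, B 21, C 22, D 14, E 9. E eliminated.
Round 2: A 24, B 30, C 22, D 14. D eliminated.
Round 3: A 24, B 30, C 36. A eliminated.
Round 4: B 30, C 60. C has a majority (≥46).

C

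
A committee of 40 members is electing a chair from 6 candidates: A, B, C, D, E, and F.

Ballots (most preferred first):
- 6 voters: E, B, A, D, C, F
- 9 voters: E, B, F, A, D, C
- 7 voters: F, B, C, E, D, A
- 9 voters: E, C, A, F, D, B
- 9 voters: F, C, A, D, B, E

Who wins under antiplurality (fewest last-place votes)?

D

Last-place votes: A 7, B 9, C 9, D 0, E 9, F 6.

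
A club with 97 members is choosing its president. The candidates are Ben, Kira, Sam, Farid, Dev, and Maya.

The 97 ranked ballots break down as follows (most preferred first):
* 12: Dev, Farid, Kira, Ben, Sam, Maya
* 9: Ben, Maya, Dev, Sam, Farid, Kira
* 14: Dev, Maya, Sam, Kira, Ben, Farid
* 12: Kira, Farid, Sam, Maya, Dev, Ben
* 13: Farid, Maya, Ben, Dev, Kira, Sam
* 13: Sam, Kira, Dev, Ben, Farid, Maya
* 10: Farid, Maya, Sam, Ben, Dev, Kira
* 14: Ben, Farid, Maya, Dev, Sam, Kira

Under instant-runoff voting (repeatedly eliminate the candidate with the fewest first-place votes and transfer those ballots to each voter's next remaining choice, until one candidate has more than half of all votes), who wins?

Farid

Round 1: Ben 23, Kira 12, Sam 13, Farid 23, Dev 26, Maya 0. Maya eliminated.
Round 2: Ben 23, Kira 12, Sam 13, Farid 23, Dev 26. Kira eliminated.
Round 3: Ben 23, Sam 13, Farid 35, Dev 26. Sam eliminated.
Round 4: Ben 23, Farid 35, Dev 39. Ben eliminated.
Round 5: Farid 49, Dev 48. Farid has a majority (≥49).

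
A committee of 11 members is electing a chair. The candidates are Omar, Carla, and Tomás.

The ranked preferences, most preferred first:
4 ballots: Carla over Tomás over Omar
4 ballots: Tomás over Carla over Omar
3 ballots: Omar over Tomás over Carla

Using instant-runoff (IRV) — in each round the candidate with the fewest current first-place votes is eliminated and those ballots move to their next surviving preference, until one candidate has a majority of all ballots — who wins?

Tomás

Round 1: Omar 3, Carla 4, Tomás 4. Omar eliminated.
Round 2: Carla 4, Tomás 7. Tomás has a majority (≥6).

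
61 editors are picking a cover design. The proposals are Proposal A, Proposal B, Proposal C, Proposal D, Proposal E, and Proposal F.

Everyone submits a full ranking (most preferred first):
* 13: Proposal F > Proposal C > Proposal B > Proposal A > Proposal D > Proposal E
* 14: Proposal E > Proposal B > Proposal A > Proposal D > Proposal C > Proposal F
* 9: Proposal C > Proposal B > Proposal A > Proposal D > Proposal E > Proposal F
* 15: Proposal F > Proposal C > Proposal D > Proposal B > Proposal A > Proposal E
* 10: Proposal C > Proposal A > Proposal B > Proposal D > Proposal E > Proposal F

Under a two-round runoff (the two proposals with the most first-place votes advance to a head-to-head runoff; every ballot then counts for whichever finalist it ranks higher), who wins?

Round 1 first-place votes: Proposal A 0, Proposal B 0, Proposal C 19, Proposal D 0, Proposal E 14, Proposal F 28. Proposal F and Proposal C advance.
Runoff: Proposal F is ranked above Proposal C on 28 ballots, Proposal C above Proposal F on 33.

Proposal C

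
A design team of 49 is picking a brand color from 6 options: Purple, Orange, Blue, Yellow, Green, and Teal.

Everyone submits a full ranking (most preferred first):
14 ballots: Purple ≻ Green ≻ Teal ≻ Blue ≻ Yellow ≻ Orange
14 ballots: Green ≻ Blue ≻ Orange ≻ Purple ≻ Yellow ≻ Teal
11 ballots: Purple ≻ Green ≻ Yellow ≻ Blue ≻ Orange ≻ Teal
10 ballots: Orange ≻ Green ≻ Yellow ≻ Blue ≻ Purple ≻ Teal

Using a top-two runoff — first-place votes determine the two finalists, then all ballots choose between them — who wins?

Purple

Round 1 first-place votes: Purple 25, Orange 10, Blue 0, Yellow 0, Green 14, Teal 0. Purple and Green advance.
Runoff: Purple is ranked above Green on 25 ballots, Green above Purple on 24.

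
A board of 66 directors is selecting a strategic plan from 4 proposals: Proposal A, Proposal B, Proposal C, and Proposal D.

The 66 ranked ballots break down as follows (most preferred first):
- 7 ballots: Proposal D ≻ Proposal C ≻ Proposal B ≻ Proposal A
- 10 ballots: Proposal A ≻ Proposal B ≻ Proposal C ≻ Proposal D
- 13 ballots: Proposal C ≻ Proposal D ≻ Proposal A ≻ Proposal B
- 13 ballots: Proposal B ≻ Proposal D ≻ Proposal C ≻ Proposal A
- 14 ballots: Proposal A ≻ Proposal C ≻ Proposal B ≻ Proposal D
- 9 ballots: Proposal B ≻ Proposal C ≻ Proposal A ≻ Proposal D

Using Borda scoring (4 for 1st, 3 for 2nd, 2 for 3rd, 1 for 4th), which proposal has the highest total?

Proposal A: 7×1 + 10×4 + 13×2 + 13×1 + 14×4 + 9×2 = 160
Proposal B: 7×2 + 10×3 + 13×1 + 13×4 + 14×2 + 9×4 = 173
Proposal C: 7×3 + 10×2 + 13×4 + 13×2 + 14×3 + 9×3 = 188
Proposal D: 7×4 + 10×1 + 13×3 + 13×3 + 14×1 + 9×1 = 139

Proposal C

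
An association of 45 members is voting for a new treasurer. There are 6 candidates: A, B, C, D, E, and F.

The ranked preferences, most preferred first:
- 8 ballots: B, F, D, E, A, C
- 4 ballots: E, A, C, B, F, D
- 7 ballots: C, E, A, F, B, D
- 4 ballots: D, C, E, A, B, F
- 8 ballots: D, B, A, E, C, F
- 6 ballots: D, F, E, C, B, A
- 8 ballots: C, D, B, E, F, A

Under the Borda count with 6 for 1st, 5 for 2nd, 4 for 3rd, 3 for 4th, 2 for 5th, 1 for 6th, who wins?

D

A: 8×2 + 4×5 + 7×4 + 4×3 + 8×4 + 6×1 + 8×1 = 122
B: 8×6 + 4×3 + 7×2 + 4×2 + 8×5 + 6×2 + 8×4 = 166
C: 8×1 + 4×4 + 7×6 + 4×5 + 8×2 + 6×3 + 8×6 = 168
D: 8×4 + 4×1 + 7×1 + 4×6 + 8×6 + 6×6 + 8×5 = 191
E: 8×3 + 4×6 + 7×5 + 4×4 + 8×3 + 6×4 + 8×3 = 171
F: 8×5 + 4×2 + 7×3 + 4×1 + 8×1 + 6×5 + 8×2 = 127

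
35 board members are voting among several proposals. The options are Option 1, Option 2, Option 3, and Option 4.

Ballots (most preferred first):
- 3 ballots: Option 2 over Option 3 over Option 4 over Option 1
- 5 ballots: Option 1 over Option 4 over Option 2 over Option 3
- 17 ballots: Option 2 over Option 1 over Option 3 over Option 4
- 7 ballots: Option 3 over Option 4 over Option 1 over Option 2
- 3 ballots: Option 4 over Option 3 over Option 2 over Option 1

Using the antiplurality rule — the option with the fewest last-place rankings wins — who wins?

Option 3

Last-place votes: Option 1 6, Option 2 7, Option 3 5, Option 4 17.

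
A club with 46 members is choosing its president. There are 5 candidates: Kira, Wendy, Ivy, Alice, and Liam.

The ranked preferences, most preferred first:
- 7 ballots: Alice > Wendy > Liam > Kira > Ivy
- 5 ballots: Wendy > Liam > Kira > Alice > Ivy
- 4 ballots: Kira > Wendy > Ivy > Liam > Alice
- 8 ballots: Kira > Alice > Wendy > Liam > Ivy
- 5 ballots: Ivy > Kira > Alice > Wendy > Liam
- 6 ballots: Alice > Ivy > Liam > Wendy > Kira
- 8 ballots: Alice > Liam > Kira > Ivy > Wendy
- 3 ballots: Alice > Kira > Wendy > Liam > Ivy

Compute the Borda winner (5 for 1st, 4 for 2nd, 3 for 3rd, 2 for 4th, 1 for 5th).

Alice

Kira: 7×2 + 5×3 + 4×5 + 8×5 + 5×4 + 6×1 + 8×3 + 3×4 = 151
Wendy: 7×4 + 5×5 + 4×4 + 8×3 + 5×2 + 6×2 + 8×1 + 3×3 = 132
Ivy: 7×1 + 5×1 + 4×3 + 8×1 + 5×5 + 6×4 + 8×2 + 3×1 = 100
Alice: 7×5 + 5×2 + 4×1 + 8×4 + 5×3 + 6×5 + 8×5 + 3×5 = 181
Liam: 7×3 + 5×4 + 4×2 + 8×2 + 5×1 + 6×3 + 8×4 + 3×2 = 126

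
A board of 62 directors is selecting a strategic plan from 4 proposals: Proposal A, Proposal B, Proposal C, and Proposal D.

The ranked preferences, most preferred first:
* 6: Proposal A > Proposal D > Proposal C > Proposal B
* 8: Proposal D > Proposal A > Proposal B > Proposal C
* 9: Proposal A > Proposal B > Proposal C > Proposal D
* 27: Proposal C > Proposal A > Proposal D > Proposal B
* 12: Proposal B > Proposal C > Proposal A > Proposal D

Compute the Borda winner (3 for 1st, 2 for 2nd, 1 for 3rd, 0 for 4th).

Proposal A: 6×3 + 8×2 + 9×3 + 27×2 + 12×1 = 127
Proposal B: 6×0 + 8×1 + 9×2 + 27×0 + 12×3 = 62
Proposal C: 6×1 + 8×0 + 9×1 + 27×3 + 12×2 = 120
Proposal D: 6×2 + 8×3 + 9×0 + 27×1 + 12×0 = 63

Proposal A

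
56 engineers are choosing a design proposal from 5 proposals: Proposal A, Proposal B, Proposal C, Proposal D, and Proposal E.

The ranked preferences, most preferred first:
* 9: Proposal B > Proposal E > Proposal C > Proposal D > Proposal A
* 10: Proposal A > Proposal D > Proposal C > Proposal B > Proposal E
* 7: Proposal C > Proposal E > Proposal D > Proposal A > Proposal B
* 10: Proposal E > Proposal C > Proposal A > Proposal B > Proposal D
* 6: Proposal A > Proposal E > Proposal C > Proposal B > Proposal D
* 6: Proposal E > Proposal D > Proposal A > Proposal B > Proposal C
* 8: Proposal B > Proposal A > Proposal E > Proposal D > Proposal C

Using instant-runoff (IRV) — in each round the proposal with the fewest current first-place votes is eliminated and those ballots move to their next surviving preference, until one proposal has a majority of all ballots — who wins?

Round 1: Proposal A 16, Proposal B 17, Proposal C 7, Proposal D 0, Proposal E 16. Proposal D eliminated.
Round 2: Proposal A 16, Proposal B 17, Proposal C 7, Proposal E 16. Proposal C eliminated.
Round 3: Proposal A 16, Proposal B 17, Proposal E 23. Proposal A eliminated.
Round 4: Proposal B 27, Proposal E 29. Proposal E has a majority (≥29).

Proposal E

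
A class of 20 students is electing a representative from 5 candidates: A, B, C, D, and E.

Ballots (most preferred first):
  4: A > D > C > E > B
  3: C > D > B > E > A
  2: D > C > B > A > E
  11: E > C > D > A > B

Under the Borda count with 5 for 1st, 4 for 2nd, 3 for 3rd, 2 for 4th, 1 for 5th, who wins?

A: 4×5 + 3×1 + 2×2 + 11×2 = 49
B: 4×1 + 3×3 + 2×3 + 11×1 = 30
C: 4×3 + 3×5 + 2×4 + 11×4 = 79
D: 4×4 + 3×4 + 2×5 + 11×3 = 71
E: 4×2 + 3×2 + 2×1 + 11×5 = 71

C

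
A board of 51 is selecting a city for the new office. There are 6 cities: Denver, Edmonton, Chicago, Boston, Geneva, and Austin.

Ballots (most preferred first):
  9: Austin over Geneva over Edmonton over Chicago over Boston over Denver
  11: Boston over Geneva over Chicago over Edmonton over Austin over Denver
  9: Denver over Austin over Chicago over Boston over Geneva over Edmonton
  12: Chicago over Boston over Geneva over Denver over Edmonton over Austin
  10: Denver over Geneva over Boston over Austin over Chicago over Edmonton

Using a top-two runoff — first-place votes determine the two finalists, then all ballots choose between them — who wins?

Chicago

Round 1 first-place votes: Denver 19, Edmonton 0, Chicago 12, Boston 11, Geneva 0, Austin 9. Denver and Chicago advance.
Runoff: Denver is ranked above Chicago on 19 ballots, Chicago above Denver on 32.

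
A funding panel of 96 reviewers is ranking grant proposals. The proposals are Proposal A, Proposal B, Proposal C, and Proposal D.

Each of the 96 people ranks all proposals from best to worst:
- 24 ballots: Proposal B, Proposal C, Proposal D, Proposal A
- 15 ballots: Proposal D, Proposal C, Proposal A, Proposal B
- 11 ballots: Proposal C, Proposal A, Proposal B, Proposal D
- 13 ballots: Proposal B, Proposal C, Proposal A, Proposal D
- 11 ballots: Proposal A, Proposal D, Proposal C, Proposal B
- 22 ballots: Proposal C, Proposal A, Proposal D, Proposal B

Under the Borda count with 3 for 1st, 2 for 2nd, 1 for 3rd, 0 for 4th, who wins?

Proposal C

Proposal A: 24×0 + 15×1 + 11×2 + 13×1 + 11×3 + 22×2 = 127
Proposal B: 24×3 + 15×0 + 11×1 + 13×3 + 11×0 + 22×0 = 122
Proposal C: 24×2 + 15×2 + 11×3 + 13×2 + 11×1 + 22×3 = 214
Proposal D: 24×1 + 15×3 + 11×0 + 13×0 + 11×2 + 22×1 = 113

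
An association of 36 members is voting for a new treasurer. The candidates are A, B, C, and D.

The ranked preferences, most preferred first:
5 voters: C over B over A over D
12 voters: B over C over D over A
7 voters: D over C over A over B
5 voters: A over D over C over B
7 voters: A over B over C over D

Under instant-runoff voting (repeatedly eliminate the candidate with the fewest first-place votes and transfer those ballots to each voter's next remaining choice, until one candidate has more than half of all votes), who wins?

A

Round 1: A 12, B 12, C 5, D 7. C eliminated.
Round 2: A 12, B 17, D 7. D eliminated.
Round 3: A 19, B 17. A has a majority (≥19).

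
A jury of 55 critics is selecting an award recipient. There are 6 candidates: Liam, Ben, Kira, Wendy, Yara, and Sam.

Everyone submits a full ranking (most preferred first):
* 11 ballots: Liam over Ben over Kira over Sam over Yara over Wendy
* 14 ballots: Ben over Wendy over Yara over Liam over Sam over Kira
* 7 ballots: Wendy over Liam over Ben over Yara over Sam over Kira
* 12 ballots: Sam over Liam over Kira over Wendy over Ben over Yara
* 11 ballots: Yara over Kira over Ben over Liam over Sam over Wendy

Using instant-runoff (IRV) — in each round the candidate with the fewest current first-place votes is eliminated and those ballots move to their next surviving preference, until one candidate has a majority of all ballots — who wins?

Liam

Round 1: Liam 11, Ben 14, Kira 0, Wendy 7, Yara 11, Sam 12. Kira eliminated.
Round 2: Liam 11, Ben 14, Wendy 7, Yara 11, Sam 12. Wendy eliminated.
Round 3: Liam 18, Ben 14, Yara 11, Sam 12. Yara eliminated.
Round 4: Liam 18, Ben 25, Sam 12. Sam eliminated.
Round 5: Liam 30, Ben 25. Liam has a majority (≥28).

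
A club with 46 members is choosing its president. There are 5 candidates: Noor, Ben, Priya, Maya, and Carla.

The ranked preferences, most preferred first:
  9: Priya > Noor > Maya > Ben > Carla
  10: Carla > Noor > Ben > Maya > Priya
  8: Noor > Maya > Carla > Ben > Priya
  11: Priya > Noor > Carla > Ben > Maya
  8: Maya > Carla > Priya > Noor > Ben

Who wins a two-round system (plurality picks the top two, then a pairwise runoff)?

Round 1 first-place votes: Noor 8, Ben 0, Priya 20, Maya 8, Carla 10. Priya and Carla advance.
Runoff: Priya is ranked above Carla on 20 ballots, Carla above Priya on 26.

Carla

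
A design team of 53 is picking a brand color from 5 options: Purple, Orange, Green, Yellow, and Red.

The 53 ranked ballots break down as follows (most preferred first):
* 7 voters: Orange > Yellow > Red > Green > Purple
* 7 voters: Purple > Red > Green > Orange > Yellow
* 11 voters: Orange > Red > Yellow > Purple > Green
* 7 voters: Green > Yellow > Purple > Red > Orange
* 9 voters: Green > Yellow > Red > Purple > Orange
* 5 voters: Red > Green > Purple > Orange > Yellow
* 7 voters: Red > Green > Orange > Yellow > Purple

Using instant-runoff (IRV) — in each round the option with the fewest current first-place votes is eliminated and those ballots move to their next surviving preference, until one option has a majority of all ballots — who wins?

Round 1: Purple 7, Orange 18, Green 16, Yellow 0, Red 12. Yellow eliminated.
Round 2: Purple 7, Orange 18, Green 16, Red 12. Purple eliminated.
Round 3: Orange 18, Green 16, Red 19. Green eliminated.
Round 4: Orange 18, Red 35. Red has a majority (≥27).

Red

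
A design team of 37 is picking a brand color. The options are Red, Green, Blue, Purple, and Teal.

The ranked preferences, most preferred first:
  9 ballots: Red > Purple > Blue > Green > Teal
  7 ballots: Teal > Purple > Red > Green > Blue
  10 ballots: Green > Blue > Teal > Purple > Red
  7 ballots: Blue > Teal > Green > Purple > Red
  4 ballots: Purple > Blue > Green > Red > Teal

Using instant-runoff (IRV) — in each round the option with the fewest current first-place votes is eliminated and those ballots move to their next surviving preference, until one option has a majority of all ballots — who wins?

Round 1: Red 9, Green 10, Blue 7, Purple 4, Teal 7. Purple eliminated.
Round 2: Red 9, Green 10, Blue 11, Teal 7. Teal eliminated.
Round 3: Red 16, Green 10, Blue 11. Green eliminated.
Round 4: Red 16, Blue 21. Blue has a majority (≥19).

Blue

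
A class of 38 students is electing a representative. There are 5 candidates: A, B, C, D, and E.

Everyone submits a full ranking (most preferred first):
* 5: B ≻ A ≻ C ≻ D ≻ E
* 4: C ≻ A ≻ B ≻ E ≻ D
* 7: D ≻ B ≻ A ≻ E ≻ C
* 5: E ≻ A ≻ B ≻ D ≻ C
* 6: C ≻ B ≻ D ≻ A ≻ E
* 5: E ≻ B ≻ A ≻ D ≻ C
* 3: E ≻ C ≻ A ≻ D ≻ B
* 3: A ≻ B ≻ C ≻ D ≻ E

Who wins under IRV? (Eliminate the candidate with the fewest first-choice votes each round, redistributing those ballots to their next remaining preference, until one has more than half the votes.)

B

Round 1: A 3, B 5, C 10, D 7, E 13. A eliminated.
Round 2: B 8, C 10, D 7, E 13. D eliminated.
Round 3: B 15, C 10, E 13. C eliminated.
Round 4: B 25, E 13. B has a majority (≥20).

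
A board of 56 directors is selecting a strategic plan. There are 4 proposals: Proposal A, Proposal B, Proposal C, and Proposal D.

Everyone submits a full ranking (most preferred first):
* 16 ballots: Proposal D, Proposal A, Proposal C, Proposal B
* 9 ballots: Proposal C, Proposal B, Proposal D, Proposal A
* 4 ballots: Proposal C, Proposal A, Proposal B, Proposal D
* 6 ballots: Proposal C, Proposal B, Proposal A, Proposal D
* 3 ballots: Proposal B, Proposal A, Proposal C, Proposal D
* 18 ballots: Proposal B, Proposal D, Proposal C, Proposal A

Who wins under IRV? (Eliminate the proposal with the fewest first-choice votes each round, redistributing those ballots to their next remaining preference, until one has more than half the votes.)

Round 1: Proposal A 0, Proposal B 21, Proposal C 19, Proposal D 16. Proposal A eliminated.
Round 2: Proposal B 21, Proposal C 19, Proposal D 16. Proposal D eliminated.
Round 3: Proposal B 21, Proposal C 35. Proposal C has a majority (≥29).

Proposal C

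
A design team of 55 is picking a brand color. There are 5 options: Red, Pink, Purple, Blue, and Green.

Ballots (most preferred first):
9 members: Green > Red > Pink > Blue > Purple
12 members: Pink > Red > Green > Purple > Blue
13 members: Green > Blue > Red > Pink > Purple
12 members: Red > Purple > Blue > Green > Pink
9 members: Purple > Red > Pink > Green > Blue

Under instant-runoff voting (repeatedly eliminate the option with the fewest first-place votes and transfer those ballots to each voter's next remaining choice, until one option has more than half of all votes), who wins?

Red

Round 1: Red 12, Pink 12, Purple 9, Blue 0, Green 22. Blue eliminated.
Round 2: Red 12, Pink 12, Purple 9, Green 22. Purple eliminated.
Round 3: Red 21, Pink 12, Green 22. Pink eliminated.
Round 4: Red 33, Green 22. Red has a majority (≥28).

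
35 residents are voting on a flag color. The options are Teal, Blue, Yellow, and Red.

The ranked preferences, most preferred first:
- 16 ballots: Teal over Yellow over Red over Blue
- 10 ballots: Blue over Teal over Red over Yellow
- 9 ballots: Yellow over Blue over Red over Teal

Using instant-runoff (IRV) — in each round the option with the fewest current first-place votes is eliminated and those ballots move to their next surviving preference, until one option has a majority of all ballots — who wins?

Blue

Round 1: Teal 16, Blue 10, Yellow 9, Red 0. Red eliminated.
Round 2: Teal 16, Blue 10, Yellow 9. Yellow eliminated.
Round 3: Teal 16, Blue 19. Blue has a majority (≥18).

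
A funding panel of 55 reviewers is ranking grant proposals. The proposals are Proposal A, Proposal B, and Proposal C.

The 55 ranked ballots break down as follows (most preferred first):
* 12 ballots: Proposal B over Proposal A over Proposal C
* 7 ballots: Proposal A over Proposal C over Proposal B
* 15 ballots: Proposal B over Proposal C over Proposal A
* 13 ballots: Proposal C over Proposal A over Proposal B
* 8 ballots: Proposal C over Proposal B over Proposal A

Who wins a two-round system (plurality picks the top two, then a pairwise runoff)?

Round 1 first-place votes: Proposal A 7, Proposal B 27, Proposal C 21. Proposal B and Proposal C advance.
Runoff: Proposal B is ranked above Proposal C on 27 ballots, Proposal C above Proposal B on 28.

Proposal C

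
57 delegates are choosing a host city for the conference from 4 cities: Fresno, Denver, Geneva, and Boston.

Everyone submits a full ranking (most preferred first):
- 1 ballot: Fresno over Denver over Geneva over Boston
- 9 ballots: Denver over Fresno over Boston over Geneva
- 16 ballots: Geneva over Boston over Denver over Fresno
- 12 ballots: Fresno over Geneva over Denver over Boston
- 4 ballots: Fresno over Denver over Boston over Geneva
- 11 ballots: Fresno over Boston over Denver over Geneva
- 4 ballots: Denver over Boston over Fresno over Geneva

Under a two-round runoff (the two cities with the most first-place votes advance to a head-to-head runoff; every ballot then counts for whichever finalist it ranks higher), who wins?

Round 1 first-place votes: Fresno 28, Denver 13, Geneva 16, Boston 0. Fresno and Geneva advance.
Runoff: Fresno is ranked above Geneva on 41 ballots, Geneva above Fresno on 16.

Fresno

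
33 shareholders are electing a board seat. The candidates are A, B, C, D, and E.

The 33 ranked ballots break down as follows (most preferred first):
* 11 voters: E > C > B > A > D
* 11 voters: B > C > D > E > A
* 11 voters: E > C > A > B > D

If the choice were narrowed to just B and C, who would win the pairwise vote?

B is ranked above C on 11 ballots; C above B on 22.

C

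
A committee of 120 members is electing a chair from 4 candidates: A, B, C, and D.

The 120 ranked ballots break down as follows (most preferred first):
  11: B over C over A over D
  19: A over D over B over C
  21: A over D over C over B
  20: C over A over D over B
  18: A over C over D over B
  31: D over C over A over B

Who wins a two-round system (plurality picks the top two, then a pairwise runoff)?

A

Round 1 first-place votes: A 58, B 11, C 20, D 31. A and D advance.
Runoff: A is ranked above D on 89 ballots, D above A on 31.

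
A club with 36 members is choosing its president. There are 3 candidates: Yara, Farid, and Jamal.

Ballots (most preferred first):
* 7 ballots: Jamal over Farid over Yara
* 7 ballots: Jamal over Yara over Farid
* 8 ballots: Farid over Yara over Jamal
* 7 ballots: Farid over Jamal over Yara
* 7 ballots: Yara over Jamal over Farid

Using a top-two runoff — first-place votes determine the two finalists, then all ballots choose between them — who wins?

Round 1 first-place votes: Yara 7, Farid 15, Jamal 14. Farid and Jamal advance.
Runoff: Farid is ranked above Jamal on 15 ballots, Jamal above Farid on 21.

Jamal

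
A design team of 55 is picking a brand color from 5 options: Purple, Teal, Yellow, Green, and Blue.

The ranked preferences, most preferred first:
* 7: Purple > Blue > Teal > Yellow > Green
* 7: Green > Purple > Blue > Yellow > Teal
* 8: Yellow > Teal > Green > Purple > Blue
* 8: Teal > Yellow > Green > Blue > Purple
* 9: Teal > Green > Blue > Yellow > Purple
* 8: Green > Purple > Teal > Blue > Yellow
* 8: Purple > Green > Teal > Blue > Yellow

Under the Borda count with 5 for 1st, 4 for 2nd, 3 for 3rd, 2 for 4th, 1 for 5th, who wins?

Green

Purple: 7×5 + 7×4 + 8×2 + 8×1 + 9×1 + 8×4 + 8×5 = 168
Teal: 7×3 + 7×1 + 8×4 + 8×5 + 9×5 + 8×3 + 8×3 = 193
Yellow: 7×2 + 7×2 + 8×5 + 8×4 + 9×2 + 8×1 + 8×1 = 134
Green: 7×1 + 7×5 + 8×3 + 8×3 + 9×4 + 8×5 + 8×4 = 198
Blue: 7×4 + 7×3 + 8×1 + 8×2 + 9×3 + 8×2 + 8×2 = 132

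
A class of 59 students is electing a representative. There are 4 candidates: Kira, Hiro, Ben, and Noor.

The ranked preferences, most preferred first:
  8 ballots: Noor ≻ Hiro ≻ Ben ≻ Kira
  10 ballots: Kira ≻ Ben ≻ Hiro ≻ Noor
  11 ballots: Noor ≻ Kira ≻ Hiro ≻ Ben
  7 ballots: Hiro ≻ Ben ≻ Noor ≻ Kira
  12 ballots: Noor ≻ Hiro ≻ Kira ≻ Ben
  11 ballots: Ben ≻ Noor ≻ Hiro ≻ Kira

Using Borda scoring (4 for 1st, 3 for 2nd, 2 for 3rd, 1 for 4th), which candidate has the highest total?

Kira: 8×1 + 10×4 + 11×3 + 7×1 + 12×2 + 11×1 = 123
Hiro: 8×3 + 10×2 + 11×2 + 7×4 + 12×3 + 11×2 = 152
Ben: 8×2 + 10×3 + 11×1 + 7×3 + 12×1 + 11×4 = 134
Noor: 8×4 + 10×1 + 11×4 + 7×2 + 12×4 + 11×3 = 181

Noor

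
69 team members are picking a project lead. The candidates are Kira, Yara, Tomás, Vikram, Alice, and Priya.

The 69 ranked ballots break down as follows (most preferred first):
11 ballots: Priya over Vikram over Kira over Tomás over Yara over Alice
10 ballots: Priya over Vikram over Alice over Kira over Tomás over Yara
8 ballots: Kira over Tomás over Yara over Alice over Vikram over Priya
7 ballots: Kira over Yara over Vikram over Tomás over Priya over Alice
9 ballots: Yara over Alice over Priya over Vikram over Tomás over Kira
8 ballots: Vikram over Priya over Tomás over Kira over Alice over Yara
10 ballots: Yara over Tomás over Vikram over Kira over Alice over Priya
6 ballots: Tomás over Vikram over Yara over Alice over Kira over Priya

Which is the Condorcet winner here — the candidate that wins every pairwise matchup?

Vikram

Vikram vs Kira: 54–15
Vikram vs Yara: 35–34
Vikram vs Tomás: 45–24
Vikram vs Alice: 52–17
Vikram vs Priya: 39–30
Vikram beats every other candidate.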